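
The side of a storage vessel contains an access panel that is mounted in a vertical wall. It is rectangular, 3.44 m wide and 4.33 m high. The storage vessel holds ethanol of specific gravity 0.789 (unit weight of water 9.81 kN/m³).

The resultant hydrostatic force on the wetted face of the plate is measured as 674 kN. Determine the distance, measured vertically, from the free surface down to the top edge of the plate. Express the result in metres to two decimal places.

d_top ≈ 3.68 m

γ = 0.789 × 9.81 = 7.74009 kN/m³.
A = 3.44 × 4.33 = 14.8952 m².
From F = γ·h_c·A, the centroid depth is h_c = 674/(7.74009 × 14.8952) = 5.84612 m.
The centroid lies 4.33/2 = 2.165 m below the top edge, so the top edge sits at h_top = 5.84612 − 2.165 = 3.68112 m below the surface.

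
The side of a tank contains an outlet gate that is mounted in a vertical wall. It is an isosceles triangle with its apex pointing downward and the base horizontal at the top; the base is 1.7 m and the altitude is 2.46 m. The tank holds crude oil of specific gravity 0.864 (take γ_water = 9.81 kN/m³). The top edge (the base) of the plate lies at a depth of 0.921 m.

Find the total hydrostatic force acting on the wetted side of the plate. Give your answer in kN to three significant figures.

F ≈ 30.9 kN

γ = 0.864 × 9.81 = 8.47584 kN/m³.
With the apex down, the centroid sits h/3 = 2.46/3 = 0.82 m below the base (the top edge), so the centroid depth is h_c = 0.921 + 0.82 = 1.741 m.
A = ½ × 1.7 × 2.46 = 2.091 m².
Resultant F = γ·h_c·A = 8.47584 × 1.741 × 2.091 = 30.8557 kN.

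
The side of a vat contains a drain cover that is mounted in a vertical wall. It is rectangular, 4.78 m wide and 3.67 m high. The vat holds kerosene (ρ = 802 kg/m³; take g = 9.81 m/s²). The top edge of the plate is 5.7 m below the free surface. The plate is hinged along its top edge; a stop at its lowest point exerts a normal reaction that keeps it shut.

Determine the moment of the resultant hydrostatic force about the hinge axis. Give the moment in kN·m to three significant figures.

M ≈ 2060 kN·m

γ = ρg = 802 × 9.81 / 1000 = 7.86762 kN/m³.
The centroid lies 3.67/2 = 1.835 m below the top edge, so the centroid depth is h_c = 5.7 + 1.835 = 7.535 m.
A = 4.78 × 3.67 = 17.5426 m².
Resultant F = γ·h_c·A = 7.86762 × 7.535 × 17.5426 = 1039.97 kN.
I_c = b·h³/12 = 4.78 × 3.67³/12 = 19.69 m⁴.
Centre of pressure: y_p = y_c + I_c/(y_c·A) = 7.535 + 19.69/(7.535 × 17.5426) = 7.535 + 0.14896 = 7.68396 m along the plane.
The resultant acts 1.835 + 0.14896 = 1.98396 m (along the plate) below the hinge at the top edge, so the moment about the hinge is M = F × 1.98396 = 1039.97 × 1.98396 = 2063.26 kN·m.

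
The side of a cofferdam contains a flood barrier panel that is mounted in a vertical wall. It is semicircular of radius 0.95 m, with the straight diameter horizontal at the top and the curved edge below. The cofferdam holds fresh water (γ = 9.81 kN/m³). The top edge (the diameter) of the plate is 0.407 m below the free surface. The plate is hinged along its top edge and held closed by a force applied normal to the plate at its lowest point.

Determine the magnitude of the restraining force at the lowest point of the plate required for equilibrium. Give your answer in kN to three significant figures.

P ≈ 5.71 kN

γ = 9.81 kN/m³.
The centroid of a semicircle lies 4r/(3π) = 0.403193 m from the diameter, here below the top edge, so the centroid depth is h_c = 0.407 + 0.403193 = 0.810193 m.
A = πr²/2 = π × 0.95²/2 = 1.41764 m².
Resultant F = γ·h_c·A = 9.81 × 0.810193 × 1.41764 = 11.2674 kN.
I_c = (π/8 − 8/(9π))·r⁴ = 0.109757 × 0.95⁴ = 0.0893978 m⁴.
Centre of pressure: y_p = y_c + I_c/(y_c·A) = 0.810193 + 0.0893978/(0.810193 × 1.41764) = 0.810193 + 0.0778345 = 0.888028 m along the plane.
The resultant acts 0.403193 + 0.0778345 = 0.481028 m (along the plate) below the hinge at the top edge, so the moment about the hinge is M = F × 0.481028 = 11.2674 × 0.481028 = 5.41993 kN·m.
A normal force at the bottom, 0.95 m from the hinge, must supply this moment: P = 5.41993/0.95 = 5.70519 kN.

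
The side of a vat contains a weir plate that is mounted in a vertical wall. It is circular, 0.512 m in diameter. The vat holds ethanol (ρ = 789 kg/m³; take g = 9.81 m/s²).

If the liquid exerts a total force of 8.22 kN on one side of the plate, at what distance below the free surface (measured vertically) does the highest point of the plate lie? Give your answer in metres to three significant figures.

d_top ≈ 4.90 m

γ = ρg = 789 × 9.81 / 1000 = 7.74009 kN/m³.
A = π(0.256)² = 0.205887 m².
From F = γ·h_c·A, the centroid depth is h_c = 8.22/(7.74009 × 0.205887) = 5.15818 m.
The centroid is at the centre, 0.256 m below the top of the plate, so the highest point sits at h_top = 5.15818 − 0.256 = 4.90218 m below the surface.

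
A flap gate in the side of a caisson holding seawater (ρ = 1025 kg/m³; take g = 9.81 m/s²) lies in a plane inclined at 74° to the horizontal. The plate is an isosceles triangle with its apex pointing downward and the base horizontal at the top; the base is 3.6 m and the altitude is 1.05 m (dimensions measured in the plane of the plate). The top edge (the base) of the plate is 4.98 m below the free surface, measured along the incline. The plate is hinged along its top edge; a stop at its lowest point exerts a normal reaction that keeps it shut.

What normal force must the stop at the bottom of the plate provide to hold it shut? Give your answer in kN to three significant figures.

γ = ρg = 1025 × 9.81 / 1000 = 10.05525 kN/m³.
Let θ = 74° be the plate's angle to the horizontal; measure y along the incline from where the plane meets the free surface. Vertical depth h = y·sinθ with sinθ = 0.961262.
With the apex down, the centroid sits h/3 = 1.05/3 = 0.35 m below the base (the top edge), so y_c = 4.98 + 0.35 = 5.33 m and h_c = 5.33 × 0.961262 = 5.12353 m.
A = ½ × 3.6 × 1.05 = 1.89 m².
Resultant F = γ·h_c·A = 10.05525 × 5.12353 × 1.89 = 97.3697 kN.
I_c = b·h³/36 = 3.6 × 1.05³/36 = 0.115763 m⁴.
Centre of pressure: y_p = y_c + I_c/(y_c·A) = 5.33 + 0.115763/(5.33 × 1.89) = 5.33 + 0.0114916 = 5.34149 m along the plane.
The resultant acts 0.35 + 0.0114916 = 0.361492 m (along the plate) below the hinge at the top edge, so the moment about the hinge is M = F × 0.361492 = 97.3697 × 0.361492 = 35.1984 kN·m.
A normal force at the bottom, 1.05 m from the hinge, must supply this moment: P = 35.1984/1.05 = 33.5223 kN.

P ≈ 33.5 kN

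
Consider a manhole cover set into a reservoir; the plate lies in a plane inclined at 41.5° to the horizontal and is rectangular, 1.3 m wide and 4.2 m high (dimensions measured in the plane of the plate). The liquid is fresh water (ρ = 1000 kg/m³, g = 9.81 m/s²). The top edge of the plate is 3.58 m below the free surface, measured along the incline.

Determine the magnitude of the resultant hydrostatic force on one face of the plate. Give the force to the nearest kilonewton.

γ = ρg = 1000 × 9.81 = 9810 N/m³ = 9.81 kN/m³.
Let θ = 41.5° be the plate's angle to the horizontal; measure y along the incline from where the plane meets the free surface. Vertical depth h = y·sinθ with sinθ = 0.662620.
The centroid lies 4.2/2 = 2.1 m below the top edge, so y_c = 3.58 + 2.1 = 5.68 m and h_c = 5.68 × 0.662620 = 3.76368 m.
A = 1.3 × 4.2 = 5.46 m².
Resultant F = γ·h_c·A = 9.81 × 3.76368 × 5.46 = 201.592 kN.

F ≈ 202 kN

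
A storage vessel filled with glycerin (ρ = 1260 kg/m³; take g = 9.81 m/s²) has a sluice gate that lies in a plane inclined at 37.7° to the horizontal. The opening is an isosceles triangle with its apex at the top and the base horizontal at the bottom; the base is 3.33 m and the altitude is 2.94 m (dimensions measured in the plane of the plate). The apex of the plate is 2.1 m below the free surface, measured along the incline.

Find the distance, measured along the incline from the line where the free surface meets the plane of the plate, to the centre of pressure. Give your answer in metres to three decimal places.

γ = ρg = 1260 × 9.81 / 1000 = 12.3606 kN/m³.
Let θ = 37.7° be the plate's angle to the horizontal; measure y along the incline from where the plane meets the free surface. Vertical depth h = y·sinθ with sinθ = 0.611527.
With the apex up, the centroid sits 2h/3 = 2 × 2.94/3 = 1.96 m below the apex, so y_c = 2.1 + 1.96 = 4.06 m and h_c = 4.06 × 0.611527 = 2.4828 m.
A = ½ × 3.33 × 2.94 = 4.8951 m².
Resultant F = γ·h_c·A = 12.3606 × 2.4828 × 4.8951 = 150.225 kN.
I_c = b·h³/36 = 3.33 × 2.94³/36 = 2.35063 m⁴.
Centre of pressure: y_p = y_c + I_c/(y_c·A) = 4.06 + 2.35063/(4.06 × 4.8951) = 4.06 + 0.118276 = 4.17828 m along the plane.

y_p = 4.178 m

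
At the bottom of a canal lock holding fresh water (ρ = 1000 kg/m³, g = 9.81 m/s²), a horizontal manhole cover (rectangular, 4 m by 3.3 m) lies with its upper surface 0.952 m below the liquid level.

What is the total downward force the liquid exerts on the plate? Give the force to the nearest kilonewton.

γ = ρg = 1000 × 9.81 = 9810 N/m³ = 9.81 kN/m³.
The plate is horizontal, so pressure is uniform at p = γ·h = 9.81 × 0.952 = 9.33912 kN/m².
A = 4 × 3.3 = 13.2 m².
F = p·A = 9.33912 × 13.2 = 123.276 kN.

F ≈ 123 kN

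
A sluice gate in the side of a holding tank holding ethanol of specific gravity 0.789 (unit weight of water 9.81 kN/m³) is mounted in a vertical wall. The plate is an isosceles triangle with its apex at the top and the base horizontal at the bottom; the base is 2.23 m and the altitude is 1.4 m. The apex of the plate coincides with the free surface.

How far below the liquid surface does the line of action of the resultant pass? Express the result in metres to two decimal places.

h_p = 1.05 m

γ = 0.789 × 9.81 = 7.74009 kN/m³.
With the apex up, the centroid sits 2h/3 = 2 × 1.4/3 = 0.933333 m below the apex, so the centroid depth is h_c = 0.933333 m.
A = ½ × 2.23 × 1.4 = 1.561 m².
Resultant F = γ·h_c·A = 7.74009 × 0.933333 × 1.561 = 11.2768 kN.
I_c = b·h³/36 = 2.23 × 1.4³/36 = 0.169976 m⁴.
Centre of pressure: y_p = y_c + I_c/(y_c·A) = 0.933333 + 0.169976/(0.933333 × 1.561) = 0.933333 + 0.116667 = 1.05 m along the plane.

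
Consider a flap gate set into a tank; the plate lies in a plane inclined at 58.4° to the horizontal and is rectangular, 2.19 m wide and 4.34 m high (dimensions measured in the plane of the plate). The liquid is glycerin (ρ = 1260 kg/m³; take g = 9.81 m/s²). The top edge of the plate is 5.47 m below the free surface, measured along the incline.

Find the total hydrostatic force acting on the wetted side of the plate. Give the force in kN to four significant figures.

F ≈ 764.5 kN

γ = ρg = 1260 × 9.81 / 1000 = 12.3606 kN/m³.
Let θ = 58.4° be the plate's angle to the horizontal; measure y along the incline from where the plane meets the free surface. Vertical depth h = y·sinθ with sinθ = 0.851727.
The centroid lies 4.34/2 = 2.17 m below the top edge, so y_c = 5.47 + 2.17 = 7.64 m and h_c = 7.64 × 0.851727 = 6.50719 m.
A = 2.19 × 4.34 = 9.5046 m².
Resultant F = γ·h_c·A = 12.3606 × 6.50719 × 9.5046 = 764.481 kN.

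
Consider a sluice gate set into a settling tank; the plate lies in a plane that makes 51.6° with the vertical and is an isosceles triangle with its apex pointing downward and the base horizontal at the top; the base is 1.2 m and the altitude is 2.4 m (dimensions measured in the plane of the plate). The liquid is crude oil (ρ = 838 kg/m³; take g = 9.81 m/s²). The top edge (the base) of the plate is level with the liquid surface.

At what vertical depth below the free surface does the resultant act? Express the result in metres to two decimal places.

h_p = 0.75 m

γ = ρg = 838 × 9.81 / 1000 = 8.22078 kN/m³.
The plate makes 51.6° with the vertical, i.e. θ = 90° − 51.6° = 38.4° to the horizontal. Measuring y along the incline from the free-surface line, vertical depth h = y·sinθ with sinθ = 0.621148.
With the apex down, the centroid sits h/3 = 2.4/3 = 0.8 m below the base (the top edge), so y_c = 0.8 m and h_c = 0.8 × 0.621148 = 0.496918 m.
A = ½ × 1.2 × 2.4 = 1.44 m².
Resultant F = γ·h_c·A = 8.22078 × 0.496918 × 1.44 = 5.88248 kN.
I_c = b·h³/36 = 1.2 × 2.4³/36 = 0.4608 m⁴.
Centre of pressure: y_p = y_c + I_c/(y_c·A) = 0.8 + 0.4608/(0.8 × 1.44) = 0.8 + 0.4 = 1.2 m along the plane.
Vertically, h_p = y_p·sinθ = 1.2 × 0.621148 = 0.745378 m.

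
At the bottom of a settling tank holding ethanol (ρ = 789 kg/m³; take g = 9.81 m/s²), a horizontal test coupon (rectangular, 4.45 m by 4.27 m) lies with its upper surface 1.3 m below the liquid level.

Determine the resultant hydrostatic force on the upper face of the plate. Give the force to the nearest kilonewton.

F ≈ 191 kN

γ = ρg = 789 × 9.81 / 1000 = 7.74009 kN/m³.
The plate is horizontal, so pressure is uniform at p = γ·h = 7.74009 × 1.3 = 10.0621 kN/m².
A = 4.45 × 4.27 = 19.0015 m².
F = p·A = 10.0621 × 19.0015 = 191.195 kN.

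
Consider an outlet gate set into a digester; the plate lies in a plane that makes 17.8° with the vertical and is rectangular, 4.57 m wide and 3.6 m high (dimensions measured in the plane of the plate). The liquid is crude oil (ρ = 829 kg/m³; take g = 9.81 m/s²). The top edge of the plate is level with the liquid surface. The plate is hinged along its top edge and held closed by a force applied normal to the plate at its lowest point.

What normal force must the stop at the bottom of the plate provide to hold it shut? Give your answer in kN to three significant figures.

γ = ρg = 829 × 9.81 / 1000 = 8.13249 kN/m³.
The plate makes 17.8° with the vertical, i.e. θ = 90° − 17.8° = 72.2° to the horizontal. Measuring y along the incline from the free-surface line, vertical depth h = y·sinθ with sinθ = 0.952129.
The centroid lies 3.6/2 = 1.8 m below the top edge, so y_c = 1.8 m and h_c = 1.8 × 0.952129 = 1.71383 m.
A = 4.57 × 3.6 = 16.452 m².
Resultant F = γ·h_c·A = 8.13249 × 1.71383 × 16.452 = 229.303 kN.
I_c = b·h³/12 = 4.57 × 3.6³/12 = 17.7682 m⁴.
Centre of pressure: y_p = y_c + I_c/(y_c·A) = 1.8 + 17.7682/(1.8 × 16.452) = 1.8 + 0.600001 = 2.4 m along the plane.
The resultant acts 1.8 + 0.600001 = 2.4 m (along the plate) below the hinge at the top edge, so the moment about the hinge is M = F × 2.4 = 229.303 × 2.4 = 550.327 kN·m.
A normal force at the bottom, 3.6 m from the hinge, must supply this moment: P = 550.327/3.6 = 152.869 kN.

P ≈ 153 kN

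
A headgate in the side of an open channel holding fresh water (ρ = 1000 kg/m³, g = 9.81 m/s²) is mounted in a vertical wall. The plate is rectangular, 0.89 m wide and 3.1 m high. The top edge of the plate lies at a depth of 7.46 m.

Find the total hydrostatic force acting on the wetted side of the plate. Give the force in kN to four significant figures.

F ≈ 243.9 kN

γ = ρg = 1000 × 9.81 = 9810 N/m³ = 9.81 kN/m³.
The centroid lies 3.1/2 = 1.55 m below the top edge, so the centroid depth is h_c = 7.46 + 1.55 = 9.01 m.
A = 0.89 × 3.1 = 2.759 m².
Resultant F = γ·h_c·A = 9.81 × 9.01 × 2.759 = 243.863 kN.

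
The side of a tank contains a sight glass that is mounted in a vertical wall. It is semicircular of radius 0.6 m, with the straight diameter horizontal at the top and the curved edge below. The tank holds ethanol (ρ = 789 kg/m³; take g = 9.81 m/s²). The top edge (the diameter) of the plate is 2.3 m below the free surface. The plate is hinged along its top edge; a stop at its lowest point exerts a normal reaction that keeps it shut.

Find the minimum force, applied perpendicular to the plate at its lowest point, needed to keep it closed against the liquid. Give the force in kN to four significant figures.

γ = ρg = 789 × 9.81 / 1000 = 7.74009 kN/m³.
The centroid of a semicircle lies 4r/(3π) = 0.254648 m from the diameter, here below the top edge, so the centroid depth is h_c = 2.3 + 0.254648 = 2.55465 m.
A = πr²/2 = π × 0.6²/2 = 0.565487 m².
Resultant F = γ·h_c·A = 7.74009 × 2.55465 × 0.565487 = 11.1815 kN.
I_c = (π/8 − 8/(9π))·r⁴ = 0.109757 × 0.6⁴ = 0.0142245 m⁴.
Centre of pressure: y_p = y_c + I_c/(y_c·A) = 2.55465 + 0.0142245/(2.55465 × 0.565487) = 2.55465 + 0.00984652 = 2.5645 m along the plane.
The resultant acts 0.254648 + 0.00984652 = 0.264495 m (along the plate) below the hinge at the top edge, so the moment about the hinge is M = F × 0.264495 = 11.1815 × 0.264495 = 2.95745 kN·m.
A normal force at the bottom, 0.6 m from the hinge, must supply this moment: P = 2.95745/0.6 = 4.92908 kN.

P ≈ 4.929 kN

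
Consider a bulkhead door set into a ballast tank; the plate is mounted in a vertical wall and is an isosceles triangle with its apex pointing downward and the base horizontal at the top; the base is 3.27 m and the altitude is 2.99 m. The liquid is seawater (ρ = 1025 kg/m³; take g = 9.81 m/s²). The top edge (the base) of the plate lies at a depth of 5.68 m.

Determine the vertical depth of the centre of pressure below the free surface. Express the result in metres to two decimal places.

γ = ρg = 1025 × 9.81 / 1000 = 10.05525 kN/m³.
With the apex down, the centroid sits h/3 = 2.99/3 = 0.996667 m below the base (the top edge), so the centroid depth is h_c = 5.68 + 0.996667 = 6.67667 m.
A = ½ × 3.27 × 2.99 = 4.88865 m².
Resultant F = γ·h_c·A = 10.05525 × 6.67667 × 4.88865 = 328.202 kN.
I_c = b·h³/36 = 3.27 × 2.99³/36 = 2.42806 m⁴.
Centre of pressure: y_p = y_c + I_c/(y_c·A) = 6.67667 + 2.42806/(6.67667 × 4.88865) = 6.67667 + 0.0743893 = 6.75106 m along the plane.

h_p = 6.75 m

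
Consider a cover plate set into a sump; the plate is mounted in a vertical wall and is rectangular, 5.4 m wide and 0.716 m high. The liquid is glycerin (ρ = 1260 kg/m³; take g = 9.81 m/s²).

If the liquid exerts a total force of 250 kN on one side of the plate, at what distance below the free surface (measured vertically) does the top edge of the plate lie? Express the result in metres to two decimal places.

γ = ρg = 1260 × 9.81 / 1000 = 12.3606 kN/m³.
A = 5.4 × 0.716 = 3.8664 m².
From F = γ·h_c·A, the centroid depth is h_c = 250/(12.3606 × 3.8664) = 5.23111 m.
The centroid lies 0.716/2 = 0.358 m below the top edge, so the top edge sits at h_top = 5.23111 − 0.358 = 4.87311 m below the surface.

d_top ≈ 4.87 m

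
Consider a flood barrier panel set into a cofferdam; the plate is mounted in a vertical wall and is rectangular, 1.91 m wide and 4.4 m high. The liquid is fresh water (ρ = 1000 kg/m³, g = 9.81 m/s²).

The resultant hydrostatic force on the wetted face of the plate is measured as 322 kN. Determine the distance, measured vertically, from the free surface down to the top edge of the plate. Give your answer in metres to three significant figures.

d_top ≈ 1.71 m

γ = ρg = 1000 × 9.81 = 9810 N/m³ = 9.81 kN/m³.
A = 1.91 × 4.4 = 8.404 m².
From F = γ·h_c·A, the centroid depth is h_c = 322/(9.81 × 8.404) = 3.90572 m.
The centroid lies 4.4/2 = 2.2 m below the top edge, so the top edge sits at h_top = 3.90572 − 2.2 = 1.70572 m below the surface.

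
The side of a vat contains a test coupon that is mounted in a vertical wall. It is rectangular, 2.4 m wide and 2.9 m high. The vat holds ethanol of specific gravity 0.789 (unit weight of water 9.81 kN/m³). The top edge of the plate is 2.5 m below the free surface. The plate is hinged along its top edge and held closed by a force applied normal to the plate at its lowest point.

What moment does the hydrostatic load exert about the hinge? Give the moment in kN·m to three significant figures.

M ≈ 346 kN·m

γ = 0.789 × 9.81 = 7.74009 kN/m³.
The centroid lies 2.9/2 = 1.45 m below the top edge, so the centroid depth is h_c = 2.5 + 1.45 = 3.95 m.
A = 2.4 × 2.9 = 6.96 m².
Resultant F = γ·h_c·A = 7.74009 × 3.95 × 6.96 = 212.791 kN.
I_c = b·h³/12 = 2.4 × 2.9³/12 = 4.8778 m⁴.
Centre of pressure: y_p = y_c + I_c/(y_c·A) = 3.95 + 4.8778/(3.95 × 6.96) = 3.95 + 0.177426 = 4.12743 m along the plane.
The resultant acts 1.45 + 0.177426 = 1.62743 m (along the plate) below the hinge at the top edge, so the moment about the hinge is M = F × 1.62743 = 212.791 × 1.62743 = 346.302 kN·m.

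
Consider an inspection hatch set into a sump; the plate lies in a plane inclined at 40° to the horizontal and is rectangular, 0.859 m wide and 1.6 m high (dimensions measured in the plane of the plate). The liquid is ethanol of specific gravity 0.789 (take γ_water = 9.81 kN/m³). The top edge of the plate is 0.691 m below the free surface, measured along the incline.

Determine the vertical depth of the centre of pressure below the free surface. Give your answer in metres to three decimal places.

γ = 0.789 × 9.81 = 7.74009 kN/m³.
Let θ = 40° be the plate's angle to the horizontal; measure y along the incline from where the plane meets the free surface. Vertical depth h = y·sinθ with sinθ = 0.642788.
The centroid lies 1.6/2 = 0.8 m below the top edge, so y_c = 0.691 + 0.8 = 1.491 m and h_c = 1.491 × 0.642788 = 0.958397 m.
A = 0.859 × 1.6 = 1.3744 m².
Resultant F = γ·h_c·A = 7.74009 × 0.958397 × 1.3744 = 10.1954 kN.
I_c = b·h³/12 = 0.859 × 1.6³/12 = 0.293205 m⁴.
Centre of pressure: y_p = y_c + I_c/(y_c·A) = 1.491 + 0.293205/(1.491 × 1.3744) = 1.491 + 0.143081 = 1.63408 m along the plane.
Vertically, h_p = y_p·sinθ = 1.63408 × 0.642788 = 1.05037 m.

h_p = 1.050 m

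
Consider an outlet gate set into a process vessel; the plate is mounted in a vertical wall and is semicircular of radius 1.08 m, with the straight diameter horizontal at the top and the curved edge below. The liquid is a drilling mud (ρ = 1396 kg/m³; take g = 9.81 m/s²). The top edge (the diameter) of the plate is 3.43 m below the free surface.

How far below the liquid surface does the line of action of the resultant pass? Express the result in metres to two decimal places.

h_p = 3.91 m

γ = ρg = 1396 × 9.81 / 1000 = 13.69476 kN/m³.
The centroid of a semicircle lies 4r/(3π) = 0.458366 m from the diameter, here below the top edge, so the centroid depth is h_c = 3.43 + 0.458366 = 3.88837 m.
A = πr²/2 = π × 1.08²/2 = 1.83218 m².
Resultant F = γ·h_c·A = 13.69476 × 3.88837 × 1.83218 = 97.5641 kN.
I_c = (π/8 − 8/(9π))·r⁴ = 0.109757 × 1.08⁴ = 0.149323 m⁴.
Centre of pressure: y_p = y_c + I_c/(y_c·A) = 3.88837 + 0.149323/(3.88837 × 1.83218) = 3.88837 + 0.02096 = 3.90933 m along the plane.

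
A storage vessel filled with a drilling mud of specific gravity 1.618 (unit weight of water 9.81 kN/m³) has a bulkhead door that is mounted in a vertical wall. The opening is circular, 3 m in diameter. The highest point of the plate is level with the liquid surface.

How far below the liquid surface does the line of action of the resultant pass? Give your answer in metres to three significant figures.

γ = 1.618 × 9.81 = 15.87258 kN/m³.
The centroid is at the centre, 1.5 m below the top of the plate, so the centroid depth is h_c = 1.5 m.
A = π(1.5)² = 7.06858 m².
Resultant F = γ·h_c·A = 15.87258 × 1.5 × 7.06858 = 168.295 kN.
I_c = πr⁴/4 = π × 1.5⁴/4 = 3.97608 m⁴.
Centre of pressure: y_p = y_c + I_c/(y_c·A) = 1.5 + 3.97608/(1.5 × 7.06858) = 1.5 + 0.375 = 1.875 m along the plane.

h_p = 1.88 m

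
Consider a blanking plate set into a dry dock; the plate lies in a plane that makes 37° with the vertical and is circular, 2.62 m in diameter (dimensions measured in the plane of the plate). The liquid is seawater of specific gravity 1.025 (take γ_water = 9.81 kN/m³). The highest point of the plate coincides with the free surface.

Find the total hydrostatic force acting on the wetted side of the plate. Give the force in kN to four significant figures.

F ≈ 56.72 kN

γ = 1.025 × 9.81 = 10.05525 kN/m³.
The plate makes 37° with the vertical, i.e. θ = 90° − 37° = 53° to the horizontal. Measuring y along the incline from the free-surface line, vertical depth h = y·sinθ with sinθ = 0.798636.
The centroid is at the centre, 1.31 m below the top of the plate, so y_c = 1.31 m and h_c = 1.31 × 0.798636 = 1.04621 m.
A = π(1.31)² = 5.39129 m².
Resultant F = γ·h_c·A = 10.05525 × 1.04621 × 5.39129 = 56.7158 kN.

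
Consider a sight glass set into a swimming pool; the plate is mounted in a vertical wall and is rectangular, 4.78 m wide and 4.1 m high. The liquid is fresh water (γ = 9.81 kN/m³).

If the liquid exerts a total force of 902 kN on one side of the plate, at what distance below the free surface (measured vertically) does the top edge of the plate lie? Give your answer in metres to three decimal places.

d_top ≈ 2.642 m

γ = 9.81 kN/m³.
A = 4.78 × 4.1 = 19.598 m².
From F = γ·h_c·A, the centroid depth is h_c = 902/(9.81 × 19.598) = 4.69165 m.
The centroid lies 4.1/2 = 2.05 m below the top edge, so the top edge sits at h_top = 4.69165 − 2.05 = 2.64165 m below the surface.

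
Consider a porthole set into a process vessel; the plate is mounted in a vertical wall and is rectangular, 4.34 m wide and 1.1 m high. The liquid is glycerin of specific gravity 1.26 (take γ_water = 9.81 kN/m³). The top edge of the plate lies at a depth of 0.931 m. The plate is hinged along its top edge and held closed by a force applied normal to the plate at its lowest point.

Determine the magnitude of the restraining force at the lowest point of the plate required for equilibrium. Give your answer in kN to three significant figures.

P ≈ 49.1 kN

γ = 1.26 × 9.81 = 12.3606 kN/m³.
The centroid lies 1.1/2 = 0.55 m below the top edge, so the centroid depth is h_c = 0.931 + 0.55 = 1.481 m.
A = 4.34 × 1.1 = 4.774 m².
Resultant F = γ·h_c·A = 12.3606 × 1.481 × 4.774 = 87.3931 kN.
I_c = b·h³/12 = 4.34 × 1.1³/12 = 0.481378 m⁴.
Centre of pressure: y_p = y_c + I_c/(y_c·A) = 1.481 + 0.481378/(1.481 × 4.774) = 1.481 + 0.0680846 = 1.54908 m along the plane.
The resultant acts 0.55 + 0.0680846 = 0.618085 m (along the plate) below the hinge at the top edge, so the moment about the hinge is M = F × 0.618085 = 87.3931 × 0.618085 = 54.0164 kN·m.
A normal force at the bottom, 1.1 m from the hinge, must supply this moment: P = 54.0164/1.1 = 49.1058 kN.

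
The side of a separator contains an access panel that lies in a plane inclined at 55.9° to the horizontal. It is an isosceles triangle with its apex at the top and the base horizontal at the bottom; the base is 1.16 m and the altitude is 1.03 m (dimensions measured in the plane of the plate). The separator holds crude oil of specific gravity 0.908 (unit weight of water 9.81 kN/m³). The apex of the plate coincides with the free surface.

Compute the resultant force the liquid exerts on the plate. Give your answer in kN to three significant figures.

F ≈ 3.03 kN

γ = 0.908 × 9.81 = 8.90748 kN/m³.
Let θ = 55.9° be the plate's angle to the horizontal; measure y along the incline from where the plane meets the free surface. Vertical depth h = y·sinθ with sinθ = 0.828060.
With the apex up, the centroid sits 2h/3 = 2 × 1.03/3 = 0.686667 m below the apex, so y_c = 0.686667 m and h_c = 0.686667 × 0.828060 = 0.568601 m.
A = ½ × 1.16 × 1.03 = 0.5974 m².
Resultant F = γ·h_c·A = 8.90748 × 0.568601 × 0.5974 = 3.02571 kN.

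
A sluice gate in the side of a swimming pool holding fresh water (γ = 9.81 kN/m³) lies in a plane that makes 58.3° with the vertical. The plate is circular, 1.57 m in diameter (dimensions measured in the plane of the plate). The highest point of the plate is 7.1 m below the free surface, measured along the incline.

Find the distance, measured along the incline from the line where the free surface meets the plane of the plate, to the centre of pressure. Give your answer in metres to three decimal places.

y_p = 7.905 m

γ = 9.81 kN/m³.
The plate makes 58.3° with the vertical, i.e. θ = 90° − 58.3° = 31.7° to the horizontal. Measuring y along the incline from the free-surface line, vertical depth h = y·sinθ with sinθ = 0.525472.
The centroid is at the centre, 0.785 m below the top of the plate, so y_c = 7.1 + 0.785 = 7.885 m and h_c = 7.885 × 0.525472 = 4.14335 m.
A = π(0.785)² = 1.93593 m².
Resultant F = γ·h_c·A = 9.81 × 4.14335 × 1.93593 = 78.6883 kN.
I_c = πr⁴/4 = π × 0.785⁴/4 = 0.298242 m⁴.
Centre of pressure: y_p = y_c + I_c/(y_c·A) = 7.885 + 0.298242/(7.885 × 1.93593) = 7.885 + 0.0195379 = 7.90454 m along the plane.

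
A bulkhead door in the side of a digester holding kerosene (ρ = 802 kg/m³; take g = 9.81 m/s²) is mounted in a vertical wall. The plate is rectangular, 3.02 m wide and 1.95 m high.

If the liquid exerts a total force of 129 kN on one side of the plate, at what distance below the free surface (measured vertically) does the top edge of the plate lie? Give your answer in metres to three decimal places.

γ = ρg = 802 × 9.81 / 1000 = 7.86762 kN/m³.
A = 3.02 × 1.95 = 5.889 m².
From F = γ·h_c·A, the centroid depth is h_c = 129/(7.86762 × 5.889) = 2.78423 m.
The centroid lies 1.95/2 = 0.975 m below the top edge, so the top edge sits at h_top = 2.78423 − 0.975 = 1.80923 m below the surface.

d_top ≈ 1.809 m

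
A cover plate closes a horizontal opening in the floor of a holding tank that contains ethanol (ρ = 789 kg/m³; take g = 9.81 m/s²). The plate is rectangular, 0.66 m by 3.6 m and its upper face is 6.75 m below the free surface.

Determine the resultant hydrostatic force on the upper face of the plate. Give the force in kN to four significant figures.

F ≈ 124.1 kN

γ = ρg = 789 × 9.81 / 1000 = 7.74009 kN/m³.
The plate is horizontal, so pressure is uniform at p = γ·h = 7.74009 × 6.75 = 52.2456 kN/m².
A = 0.66 × 3.6 = 2.376 m².
F = p·A = 52.2456 × 2.376 = 124.136 kN.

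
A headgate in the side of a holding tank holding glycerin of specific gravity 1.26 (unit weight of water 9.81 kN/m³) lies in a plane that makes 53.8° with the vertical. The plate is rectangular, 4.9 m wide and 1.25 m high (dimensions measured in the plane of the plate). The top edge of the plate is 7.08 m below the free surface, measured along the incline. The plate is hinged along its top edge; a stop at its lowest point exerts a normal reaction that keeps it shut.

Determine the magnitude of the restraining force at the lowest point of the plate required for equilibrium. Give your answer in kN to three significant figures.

γ = 1.26 × 9.81 = 12.3606 kN/m³.
The plate makes 53.8° with the vertical, i.e. θ = 90° − 53.8° = 36.2° to the horizontal. Measuring y along the incline from the free-surface line, vertical depth h = y·sinθ with sinθ = 0.590606.
The centroid lies 1.25/2 = 0.625 m below the top edge, so y_c = 7.08 + 0.625 = 7.705 m and h_c = 7.705 × 0.590606 = 4.55062 m.
A = 4.9 × 1.25 = 6.125 m².
Resultant F = γ·h_c·A = 12.3606 × 4.55062 × 6.125 = 344.521 kN.
I_c = b·h³/12 = 4.9 × 1.25³/12 = 0.797526 m⁴.
Centre of pressure: y_p = y_c + I_c/(y_c·A) = 7.705 + 0.797526/(7.705 × 6.125) = 7.705 + 0.0168992 = 7.7219 m along the plane.
The resultant acts 0.625 + 0.0168992 = 0.641899 m (along the plate) below the hinge at the top edge, so the moment about the hinge is M = F × 0.641899 = 344.521 × 0.641899 = 221.148 kN·m.
A normal force at the bottom, 1.25 m from the hinge, must supply this moment: P = 221.148/1.25 = 176.918 kN.

P ≈ 177 kN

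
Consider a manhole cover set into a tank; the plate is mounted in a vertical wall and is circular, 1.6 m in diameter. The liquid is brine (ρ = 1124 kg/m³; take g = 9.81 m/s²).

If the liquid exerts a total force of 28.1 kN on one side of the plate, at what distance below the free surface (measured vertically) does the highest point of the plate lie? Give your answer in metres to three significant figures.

γ = ρg = 1124 × 9.81 / 1000 = 11.02644 kN/m³.
A = π(0.8)² = 2.01062 m².
From F = γ·h_c·A, the centroid depth is h_c = 28.1/(11.02644 × 2.01062) = 1.26748 m.
The centroid is at the centre, 0.8 m below the top of the plate, so the highest point sits at h_top = 1.26748 − 0.8 = 0.46748 m below the surface.

d_top ≈ 0.467 m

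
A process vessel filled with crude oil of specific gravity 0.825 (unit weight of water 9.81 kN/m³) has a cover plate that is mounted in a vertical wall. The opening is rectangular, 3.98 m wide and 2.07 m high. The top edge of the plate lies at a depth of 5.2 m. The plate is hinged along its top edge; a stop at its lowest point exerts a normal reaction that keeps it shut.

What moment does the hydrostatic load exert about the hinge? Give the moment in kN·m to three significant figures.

γ = 0.825 × 9.81 = 8.09325 kN/m³.
The centroid lies 2.07/2 = 1.035 m below the top edge, so the centroid depth is h_c = 5.2 + 1.035 = 6.235 m.
A = 3.98 × 2.07 = 8.2386 m².
Resultant F = γ·h_c·A = 8.09325 × 6.235 × 8.2386 = 415.731 kN.
I_c = b·h³/12 = 3.98 × 2.07³/12 = 2.9418 m⁴.
Centre of pressure: y_p = y_c + I_c/(y_c·A) = 6.235 + 2.9418/(6.235 × 8.2386) = 6.235 + 0.0572695 = 6.29227 m along the plane.
The resultant acts 1.035 + 0.0572695 = 1.09227 m (along the plate) below the hinge at the top edge, so the moment about the hinge is M = F × 1.09227 = 415.731 × 1.09227 = 454.09 kN·m.

M ≈ 454 kN·m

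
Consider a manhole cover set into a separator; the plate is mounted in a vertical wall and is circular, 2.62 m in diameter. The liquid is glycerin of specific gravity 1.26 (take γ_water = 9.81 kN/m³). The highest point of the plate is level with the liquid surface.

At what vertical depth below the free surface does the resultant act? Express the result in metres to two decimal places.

h_p = 1.64 m

γ = 1.26 × 9.81 = 12.3606 kN/m³.
The centroid is at the centre, 1.31 m below the top of the plate, so the centroid depth is h_c = 1.31 m.
A = π(1.31)² = 5.39129 m².
Resultant F = γ·h_c·A = 12.3606 × 1.31 × 5.39129 = 87.2978 kN.
I_c = πr⁴/4 = π × 1.31⁴/4 = 2.313 m⁴.
Centre of pressure: y_p = y_c + I_c/(y_c·A) = 1.31 + 2.313/(1.31 × 5.39129) = 1.31 + 0.3275 = 1.6375 m along the plane.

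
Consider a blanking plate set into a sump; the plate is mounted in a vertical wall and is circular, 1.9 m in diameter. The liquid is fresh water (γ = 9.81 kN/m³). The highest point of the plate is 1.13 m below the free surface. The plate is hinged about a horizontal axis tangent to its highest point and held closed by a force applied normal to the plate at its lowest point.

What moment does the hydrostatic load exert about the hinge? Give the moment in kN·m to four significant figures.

M ≈ 61.24 kN·m

γ = 9.81 kN/m³.
The centroid is at the centre, 0.95 m below the top of the plate, so the centroid depth is h_c = 1.13 + 0.95 = 2.08 m.
A = π(0.95)² = 2.83529 m².
Resultant F = γ·h_c·A = 9.81 × 2.08 × 2.83529 = 57.8535 kN.
I_c = πr⁴/4 = π × 0.95⁴/4 = 0.639712 m⁴.
Centre of pressure: y_p = y_c + I_c/(y_c·A) = 2.08 + 0.639712/(2.08 × 2.83529) = 2.08 + 0.108474 = 2.18847 m along the plane.
The resultant acts 0.95 + 0.108474 = 1.05847 m (along the plate) below the hinge at the top edge, so the moment about the hinge is M = F × 1.05847 = 57.8535 × 1.05847 = 61.2362 kN·m.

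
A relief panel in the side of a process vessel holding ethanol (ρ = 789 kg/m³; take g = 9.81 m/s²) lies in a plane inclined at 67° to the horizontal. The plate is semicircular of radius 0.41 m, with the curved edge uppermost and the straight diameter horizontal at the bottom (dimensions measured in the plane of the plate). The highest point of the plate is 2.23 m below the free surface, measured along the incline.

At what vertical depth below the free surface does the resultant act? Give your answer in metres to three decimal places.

γ = ρg = 789 × 9.81 / 1000 = 7.74009 kN/m³.
Let θ = 67° be the plate's angle to the horizontal; measure y along the incline from where the plane meets the free surface. Vertical depth h = y·sinθ with sinθ = 0.920505.
The centroid lies 4r/(3π) = 0.174009 m above the diameter, so r − 4r/(3π) = 0.41 − 0.174009 = 0.235991 m below the topmost point, so y_c = 2.23 + 0.235991 = 2.46599 m and h_c = 2.46599 × 0.920505 = 2.26996 m.
A = πr²/2 = π × 0.41²/2 = 0.264051 m².
Resultant F = γ·h_c·A = 7.74009 × 2.26996 × 0.264051 = 4.6393 kN.
I_c = (π/8 − 8/(9π))·r⁴ = 0.109757 × 0.41⁴ = 0.00310147 m⁴.
Centre of pressure: y_p = y_c + I_c/(y_c·A) = 2.46599 + 0.00310147/(2.46599 × 0.264051) = 2.46599 + 0.00476309 = 2.47075 m along the plane.
Vertically, h_p = y_p·sinθ = 2.47075 × 0.920505 = 2.27434 m.

h_p = 2.274 m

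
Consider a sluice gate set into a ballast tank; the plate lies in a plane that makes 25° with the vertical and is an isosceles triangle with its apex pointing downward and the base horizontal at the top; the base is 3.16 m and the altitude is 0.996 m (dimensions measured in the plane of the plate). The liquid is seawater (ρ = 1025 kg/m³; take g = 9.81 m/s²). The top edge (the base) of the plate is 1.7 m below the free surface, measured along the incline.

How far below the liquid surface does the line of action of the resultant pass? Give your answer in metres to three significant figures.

h_p = 1.87 m

γ = ρg = 1025 × 9.81 / 1000 = 10.05525 kN/m³.
The plate makes 25° with the vertical, i.e. θ = 90° − 25° = 65° to the horizontal. Measuring y along the incline from the free-surface line, vertical depth h = y·sinθ with sinθ = 0.906308.
With the apex down, the centroid sits h/3 = 0.996/3 = 0.332 m below the base (the top edge), so y_c = 1.7 + 0.332 = 2.032 m and h_c = 2.032 × 0.906308 = 1.84162 m.
A = ½ × 3.16 × 0.996 = 1.57368 m².
Resultant F = γ·h_c·A = 10.05525 × 1.84162 × 1.57368 = 29.1413 kN.
I_c = b·h³/36 = 3.16 × 0.996³/36 = 0.0867287 m⁴.
Centre of pressure: y_p = y_c + I_c/(y_c·A) = 2.032 + 0.0867287/(2.032 × 1.57368) = 2.032 + 0.0271221 = 2.05912 m along the plane.
Vertically, h_p = y_p·sinθ = 2.05912 × 0.906308 = 1.8662 m.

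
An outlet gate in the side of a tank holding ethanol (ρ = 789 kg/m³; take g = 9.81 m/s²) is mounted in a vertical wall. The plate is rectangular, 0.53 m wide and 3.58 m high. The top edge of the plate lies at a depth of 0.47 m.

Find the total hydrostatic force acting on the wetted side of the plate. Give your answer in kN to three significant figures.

γ = ρg = 789 × 9.81 / 1000 = 7.74009 kN/m³.
The centroid lies 3.58/2 = 1.79 m below the top edge, so the centroid depth is h_c = 0.47 + 1.79 = 2.26 m.
A = 0.53 × 3.58 = 1.8974 m².
Resultant F = γ·h_c·A = 7.74009 × 2.26 × 1.8974 = 33.1905 kN.

F ≈ 33.2 kN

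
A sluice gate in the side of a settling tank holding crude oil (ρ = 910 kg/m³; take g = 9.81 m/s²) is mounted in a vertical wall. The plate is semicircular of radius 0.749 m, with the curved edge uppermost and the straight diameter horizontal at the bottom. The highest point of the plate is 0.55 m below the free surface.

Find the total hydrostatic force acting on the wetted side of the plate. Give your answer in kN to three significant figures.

γ = ρg = 910 × 9.81 / 1000 = 8.9271 kN/m³.
The centroid lies 4r/(3π) = 0.317885 m above the diameter, so r − 4r/(3π) = 0.749 − 0.317885 = 0.431115 m below the topmost point, so the centroid depth is h_c = 0.55 + 0.431115 = 0.981115 m.
A = πr²/2 = π × 0.749²/2 = 0.881218 m².
Resultant F = γ·h_c·A = 8.9271 × 0.981115 × 0.881218 = 7.71816 kN.

F ≈ 7.72 kN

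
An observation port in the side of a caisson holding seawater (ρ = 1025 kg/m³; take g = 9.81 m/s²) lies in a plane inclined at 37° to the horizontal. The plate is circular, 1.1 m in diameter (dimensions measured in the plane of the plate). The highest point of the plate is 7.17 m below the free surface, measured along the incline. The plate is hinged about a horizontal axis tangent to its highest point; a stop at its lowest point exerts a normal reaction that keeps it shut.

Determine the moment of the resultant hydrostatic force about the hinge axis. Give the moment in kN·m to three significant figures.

M ≈ 24.9 kN·m

γ = ρg = 1025 × 9.81 / 1000 = 10.05525 kN/m³.
Let θ = 37° be the plate's angle to the horizontal; measure y along the incline from where the plane meets the free surface. Vertical depth h = y·sinθ with sinθ = 0.601815.
The centroid is at the centre, 0.55 m below the top of the plate, so y_c = 7.17 + 0.55 = 7.72 m and h_c = 7.72 × 0.601815 = 4.64601 m.
A = π(0.55)² = 0.950332 m².
Resultant F = γ·h_c·A = 10.05525 × 4.64601 × 0.950332 = 44.3965 kN.
I_c = πr⁴/4 = π × 0.55⁴/4 = 0.0718688 m⁴.
Centre of pressure: y_p = y_c + I_c/(y_c·A) = 7.72 + 0.0718688/(7.72 × 0.950332) = 7.72 + 0.00979598 = 7.7298 m along the plane.
The resultant acts 0.55 + 0.00979598 = 0.559796 m (along the plate) below the hinge at the top edge, so the moment about the hinge is M = F × 0.559796 = 44.3965 × 0.559796 = 24.853 kN·m.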